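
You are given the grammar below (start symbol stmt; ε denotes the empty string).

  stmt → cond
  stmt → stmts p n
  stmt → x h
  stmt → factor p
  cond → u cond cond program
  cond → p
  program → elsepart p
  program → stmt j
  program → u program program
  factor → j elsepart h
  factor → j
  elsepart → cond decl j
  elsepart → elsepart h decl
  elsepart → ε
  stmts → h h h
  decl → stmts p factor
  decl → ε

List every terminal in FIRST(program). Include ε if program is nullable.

From program → elsepart p: elsepart nullable, take FIRST(elsepart) ∪ {p} = { h, p, u }.
From program → stmt j: add FIRST(stmt) = { h, j, p, u, x }.
program → u program program contributes {u}.
Union: FIRST(program) = { h, j, p, u, x }.

{ h, j, p, u, x }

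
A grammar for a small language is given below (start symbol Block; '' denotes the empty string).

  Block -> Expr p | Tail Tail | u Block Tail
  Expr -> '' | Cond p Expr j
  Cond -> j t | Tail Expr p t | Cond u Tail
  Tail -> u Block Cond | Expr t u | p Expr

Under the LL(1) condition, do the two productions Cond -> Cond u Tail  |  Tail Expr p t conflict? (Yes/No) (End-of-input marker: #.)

Yes

FIRST(Cond u Tail) = { j, p, t, u } and FIRST(Tail Expr p t) = { j, p, t, u }.
Both contain j, so the two alternatives are not disjoint — LL(1) conflict.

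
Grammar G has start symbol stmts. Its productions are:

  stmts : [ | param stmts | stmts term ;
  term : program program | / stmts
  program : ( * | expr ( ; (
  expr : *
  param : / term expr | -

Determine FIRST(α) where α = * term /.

* is a terminal; add {*} and stop.

{ * }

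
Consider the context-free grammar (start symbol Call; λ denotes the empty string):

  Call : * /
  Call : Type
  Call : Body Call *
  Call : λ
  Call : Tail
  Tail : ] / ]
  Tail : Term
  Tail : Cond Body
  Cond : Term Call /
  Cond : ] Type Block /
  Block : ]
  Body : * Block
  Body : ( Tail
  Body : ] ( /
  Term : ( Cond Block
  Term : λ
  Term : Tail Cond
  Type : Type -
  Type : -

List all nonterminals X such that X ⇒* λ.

{ Call, Tail, Term }

Directly nullable (have an λ-production): Call, Term.
Tail : Term with every symbol nullable, so Tail is nullable.
No other nonterminal has a production whose RHS symbols are all nullable.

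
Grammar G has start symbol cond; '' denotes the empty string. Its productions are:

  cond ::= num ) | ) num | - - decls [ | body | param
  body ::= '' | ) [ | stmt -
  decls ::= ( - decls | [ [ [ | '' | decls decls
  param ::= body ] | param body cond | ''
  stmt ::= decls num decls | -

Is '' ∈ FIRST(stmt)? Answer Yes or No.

Nullable nonterminals: body, cond, decls, param.
No production of stmt has an RHS whose symbols are all nullable, so stmt is not nullable.

No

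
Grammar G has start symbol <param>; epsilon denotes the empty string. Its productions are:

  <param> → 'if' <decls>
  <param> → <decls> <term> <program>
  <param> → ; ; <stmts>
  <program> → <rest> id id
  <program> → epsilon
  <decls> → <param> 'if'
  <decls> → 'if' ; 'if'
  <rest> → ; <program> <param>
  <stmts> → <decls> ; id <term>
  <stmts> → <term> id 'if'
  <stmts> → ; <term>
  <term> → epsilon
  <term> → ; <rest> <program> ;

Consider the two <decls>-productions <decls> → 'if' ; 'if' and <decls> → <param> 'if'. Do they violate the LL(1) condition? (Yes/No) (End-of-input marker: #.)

FIRST('if' ; 'if') = { 'if' } and FIRST(<param> 'if') = { 'if', ; }.
Both contain 'if', so the two alternatives are not disjoint — LL(1) conflict.

Yes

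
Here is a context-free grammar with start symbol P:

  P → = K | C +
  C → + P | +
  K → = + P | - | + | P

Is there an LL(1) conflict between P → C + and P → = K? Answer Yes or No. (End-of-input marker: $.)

FIRST(C +) = { + } and FIRST(= K) = { = }.
The FIRST sets are disjoint and neither alternative is nullable — no conflict.

No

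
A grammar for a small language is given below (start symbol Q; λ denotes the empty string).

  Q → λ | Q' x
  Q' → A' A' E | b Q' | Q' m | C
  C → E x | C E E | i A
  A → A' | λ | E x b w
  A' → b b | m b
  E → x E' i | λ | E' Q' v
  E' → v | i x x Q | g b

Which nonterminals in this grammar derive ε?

Directly nullable (have an λ-production): Q, A, E.
No other nonterminal has a production whose RHS symbols are all nullable.

{ A, E, Q }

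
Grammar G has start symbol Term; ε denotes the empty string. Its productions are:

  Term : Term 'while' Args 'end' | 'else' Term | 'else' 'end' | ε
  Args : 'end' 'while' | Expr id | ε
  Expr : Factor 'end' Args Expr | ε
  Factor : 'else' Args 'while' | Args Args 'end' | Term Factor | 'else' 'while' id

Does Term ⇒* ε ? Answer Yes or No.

Term has an ε-production, so Term ⇒ ε.

Yes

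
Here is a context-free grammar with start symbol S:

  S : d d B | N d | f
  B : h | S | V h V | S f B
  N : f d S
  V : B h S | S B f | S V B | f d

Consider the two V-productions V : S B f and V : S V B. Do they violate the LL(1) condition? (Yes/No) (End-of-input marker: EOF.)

FIRST(S B f) = { d, f } and FIRST(S V B) = { d, f }.
Both contain d, so the two alternatives are not disjoint — LL(1) conflict.

Yes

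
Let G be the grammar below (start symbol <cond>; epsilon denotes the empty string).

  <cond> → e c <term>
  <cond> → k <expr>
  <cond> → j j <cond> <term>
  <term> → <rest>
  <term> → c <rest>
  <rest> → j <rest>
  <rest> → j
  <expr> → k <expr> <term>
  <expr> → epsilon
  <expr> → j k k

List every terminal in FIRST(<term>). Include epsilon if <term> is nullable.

From <term> → <rest>: add FIRST(<rest>) = { j }.
<term> → c <rest> contributes {c}.
Union: FIRST(<term>) = { c, j }.

{ c, j }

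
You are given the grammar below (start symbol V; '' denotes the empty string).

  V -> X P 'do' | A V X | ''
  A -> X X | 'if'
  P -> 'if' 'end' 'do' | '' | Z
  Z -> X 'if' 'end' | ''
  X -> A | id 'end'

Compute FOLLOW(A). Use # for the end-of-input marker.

In V -> A V X: add FIRST(V X) = { 'if', id }.
In X -> A: A is at the end, add FOLLOW(X) = { #, 'do', 'if', id }.
Union: FOLLOW(A) = { #, 'do', 'if', id }.

{ #, 'do', 'if', id }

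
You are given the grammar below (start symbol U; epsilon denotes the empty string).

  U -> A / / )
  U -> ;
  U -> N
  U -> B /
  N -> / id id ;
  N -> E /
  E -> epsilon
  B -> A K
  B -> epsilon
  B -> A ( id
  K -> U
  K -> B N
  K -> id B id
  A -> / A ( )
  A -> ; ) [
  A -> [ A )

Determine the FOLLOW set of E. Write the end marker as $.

In N -> E /: add FIRST(/) = { / }.
Union: FOLLOW(E) = { / }.

{ / }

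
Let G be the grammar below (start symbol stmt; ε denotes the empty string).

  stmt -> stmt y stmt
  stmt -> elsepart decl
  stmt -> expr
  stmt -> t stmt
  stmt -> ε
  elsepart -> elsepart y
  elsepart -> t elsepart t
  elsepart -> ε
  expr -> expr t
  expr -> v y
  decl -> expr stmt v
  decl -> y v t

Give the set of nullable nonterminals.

Directly nullable (have an ε-production): stmt, elsepart.
No other nonterminal has a production whose RHS symbols are all nullable.

{ elsepart, stmt }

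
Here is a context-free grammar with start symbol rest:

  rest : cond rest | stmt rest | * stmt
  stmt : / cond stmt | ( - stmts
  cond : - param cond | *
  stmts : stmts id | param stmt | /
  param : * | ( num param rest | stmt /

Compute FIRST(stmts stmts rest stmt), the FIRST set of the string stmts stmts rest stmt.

Add FIRST(stmts) = { (, *, / }; stmts is not nullable, stop.

{ (, *, / }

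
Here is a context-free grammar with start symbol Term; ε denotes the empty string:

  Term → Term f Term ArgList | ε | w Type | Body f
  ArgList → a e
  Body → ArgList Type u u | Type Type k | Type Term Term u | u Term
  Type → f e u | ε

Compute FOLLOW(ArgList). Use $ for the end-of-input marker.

{ $, a, f, k, u, w }

In Term → Term f Term ArgList: ArgList is at the end, add FOLLOW(Term) = { $, a, f, k, u, w }.
In Body → ArgList Type u u: add FIRST(Type u u) = { f, u }.
Union: FOLLOW(ArgList) = { $, a, f, k, u, w }.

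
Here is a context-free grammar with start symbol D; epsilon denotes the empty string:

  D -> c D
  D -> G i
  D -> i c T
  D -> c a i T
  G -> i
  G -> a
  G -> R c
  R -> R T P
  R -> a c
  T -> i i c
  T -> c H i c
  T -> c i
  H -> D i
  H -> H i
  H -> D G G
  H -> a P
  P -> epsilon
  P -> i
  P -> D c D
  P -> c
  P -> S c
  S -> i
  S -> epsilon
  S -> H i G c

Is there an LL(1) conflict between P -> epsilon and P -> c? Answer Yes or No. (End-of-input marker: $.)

Yes

FIRST(epsilon) = { epsilon } and FIRST(c) = { c }.
The first alternative is nullable and FOLLOW(P) = { c, i } shares c with FIRST of the second — conflict.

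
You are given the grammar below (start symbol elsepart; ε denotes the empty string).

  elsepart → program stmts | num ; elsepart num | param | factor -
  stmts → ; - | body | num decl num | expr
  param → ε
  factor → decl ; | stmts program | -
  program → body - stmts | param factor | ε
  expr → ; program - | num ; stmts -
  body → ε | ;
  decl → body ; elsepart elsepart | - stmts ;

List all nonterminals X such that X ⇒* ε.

Directly nullable (have an ε-production): param, program, body.
stmts → body with every symbol nullable, so stmts is nullable.
factor → stmts program with every symbol nullable, so factor is nullable.
elsepart → program stmts with every symbol nullable, so elsepart is nullable.
No other nonterminal has a production whose RHS symbols are all nullable.

{ body, elsepart, factor, param, program, stmts }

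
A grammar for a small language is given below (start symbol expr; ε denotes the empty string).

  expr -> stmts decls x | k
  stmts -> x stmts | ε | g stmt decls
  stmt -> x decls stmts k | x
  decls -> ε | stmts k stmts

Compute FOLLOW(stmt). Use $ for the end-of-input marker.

In stmts -> g stmt decls: add FIRST(decls)\{ε} = { g, k, x }.
  Since decls is nullable, also add FOLLOW(stmts) = { g, k, x }.
Union: FOLLOW(stmt) = { g, k, x }.

{ g, k, x }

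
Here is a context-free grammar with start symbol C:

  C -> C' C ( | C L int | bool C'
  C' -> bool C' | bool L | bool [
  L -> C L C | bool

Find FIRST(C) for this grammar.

From C -> C' C (: add FIRST(C') = { bool }.
From C -> C L int: add FIRST(C) = { bool }.
C -> bool C' contributes {bool}.
Union: FIRST(C) = { bool }.

{ bool }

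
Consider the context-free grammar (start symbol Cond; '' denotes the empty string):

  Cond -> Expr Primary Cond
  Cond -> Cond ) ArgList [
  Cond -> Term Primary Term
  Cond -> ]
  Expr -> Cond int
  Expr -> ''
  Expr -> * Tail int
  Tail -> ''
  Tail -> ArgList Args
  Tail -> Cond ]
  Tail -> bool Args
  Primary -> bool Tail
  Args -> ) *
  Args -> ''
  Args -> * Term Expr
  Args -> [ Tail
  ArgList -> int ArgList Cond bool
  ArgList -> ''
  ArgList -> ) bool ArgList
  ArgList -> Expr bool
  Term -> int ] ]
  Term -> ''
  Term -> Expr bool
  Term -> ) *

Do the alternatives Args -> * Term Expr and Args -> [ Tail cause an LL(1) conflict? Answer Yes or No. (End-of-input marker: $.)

No

FIRST(* Term Expr) = { * } and FIRST([ Tail) = { [ }.
The FIRST sets are disjoint and neither alternative is nullable — no conflict.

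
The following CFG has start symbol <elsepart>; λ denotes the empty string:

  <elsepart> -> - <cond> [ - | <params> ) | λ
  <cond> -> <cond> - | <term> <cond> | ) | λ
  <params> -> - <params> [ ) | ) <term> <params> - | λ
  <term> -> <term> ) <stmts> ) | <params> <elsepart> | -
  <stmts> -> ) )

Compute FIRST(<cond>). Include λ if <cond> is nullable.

From <cond> -> <cond> -: <cond> nullable, take FIRST(<cond>) ∪ {-} = { ), - }.
From <cond> -> <term> <cond>: <term>, <cond> nullable, take FIRST(<term>) ∪ FIRST(<cond>) = { ), - }; also λ since the whole RHS is nullable.
<cond> -> ) contributes {)}.
<cond> -> λ contributes λ.
Union: FIRST(<cond>) = { ), -, λ }.

{ ), -, λ }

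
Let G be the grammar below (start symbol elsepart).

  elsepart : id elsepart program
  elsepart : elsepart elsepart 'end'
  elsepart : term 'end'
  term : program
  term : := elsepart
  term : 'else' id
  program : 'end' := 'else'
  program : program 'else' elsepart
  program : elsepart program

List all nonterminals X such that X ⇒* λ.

No nonterminal has an empty production or an RHS whose symbols are all nullable.

{ } (none)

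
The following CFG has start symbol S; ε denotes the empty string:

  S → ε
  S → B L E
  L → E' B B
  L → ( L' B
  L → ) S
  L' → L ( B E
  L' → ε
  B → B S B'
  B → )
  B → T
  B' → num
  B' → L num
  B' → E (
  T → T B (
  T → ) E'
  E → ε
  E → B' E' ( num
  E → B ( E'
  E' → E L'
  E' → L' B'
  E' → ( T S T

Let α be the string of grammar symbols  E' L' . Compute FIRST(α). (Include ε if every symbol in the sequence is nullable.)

Add FIRST(E')\{ε} = { (, ), num }; E' is nullable, continue.
Add FIRST(L')\{ε} = { (, ), num }; L' is nullable, continue.
Every symbol is nullable, so include ε.

{ (, ), num, ε }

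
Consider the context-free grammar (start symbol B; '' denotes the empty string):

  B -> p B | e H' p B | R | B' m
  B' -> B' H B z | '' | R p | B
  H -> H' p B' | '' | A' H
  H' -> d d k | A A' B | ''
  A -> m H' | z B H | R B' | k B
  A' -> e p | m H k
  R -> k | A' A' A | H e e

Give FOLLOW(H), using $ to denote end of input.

{ $, d, e, k, m, p, z }

In B' -> B' H B z: add FIRST(B z) = { d, e, k, m, p, z }.
In H -> A' H: H is at the end, add FOLLOW(H) = { $, d, e, k, m, p, z }.
In A -> z B H: H is at the end, add FOLLOW(A) = { $, d, e, k, m, p, z }.
In A' -> m H k: add FIRST(k) = { k }.
In R -> H e e: add FIRST(e e) = { e }.
Union: FOLLOW(H) = { $, d, e, k, m, p, z }.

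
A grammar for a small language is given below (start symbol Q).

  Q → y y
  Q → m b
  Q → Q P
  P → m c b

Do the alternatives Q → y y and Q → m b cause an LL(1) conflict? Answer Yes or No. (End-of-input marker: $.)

No

FIRST(y y) = { y } and FIRST(m b) = { m }.
The FIRST sets are disjoint and neither alternative is nullable — no conflict.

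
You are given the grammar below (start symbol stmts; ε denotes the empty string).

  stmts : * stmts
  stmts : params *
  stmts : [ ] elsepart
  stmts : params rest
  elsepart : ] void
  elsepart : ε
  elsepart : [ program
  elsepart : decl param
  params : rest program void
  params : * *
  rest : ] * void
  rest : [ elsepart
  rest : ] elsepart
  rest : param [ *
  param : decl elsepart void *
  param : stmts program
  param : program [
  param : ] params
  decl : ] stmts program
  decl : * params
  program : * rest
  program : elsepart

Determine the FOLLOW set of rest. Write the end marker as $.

{ $, *, [, ], void }

In stmts : params rest: rest is at the end, add FOLLOW(stmts) = { $, *, [, ], void }.
In params : rest program void: add FIRST(program void) = { *, [, ], void }.
In program : * rest: rest is at the end, add FOLLOW(program) = { $, *, [, ], void }.
Union: FOLLOW(rest) = { $, *, [, ], void }.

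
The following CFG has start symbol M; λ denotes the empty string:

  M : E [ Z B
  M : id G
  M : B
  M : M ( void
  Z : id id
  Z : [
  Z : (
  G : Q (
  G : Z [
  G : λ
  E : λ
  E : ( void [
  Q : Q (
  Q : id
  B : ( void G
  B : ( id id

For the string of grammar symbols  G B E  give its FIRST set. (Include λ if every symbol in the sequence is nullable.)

Add FIRST(G)\{λ} = { (, [, id }; G is nullable, continue.
Add FIRST(B) = { ( }; B is not nullable, stop.

{ (, [, id }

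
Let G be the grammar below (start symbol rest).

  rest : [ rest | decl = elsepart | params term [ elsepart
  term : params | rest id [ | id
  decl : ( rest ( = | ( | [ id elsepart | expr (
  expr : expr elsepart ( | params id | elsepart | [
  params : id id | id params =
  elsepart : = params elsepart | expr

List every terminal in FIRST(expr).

{ =, [, id }

From expr : expr elsepart (: add FIRST(expr) = { =, [, id }.
From expr : params id: add FIRST(params) = { id }.
From expr : elsepart: add FIRST(elsepart) = { =, [, id }.
expr : [ contributes {[}.
Union: FIRST(expr) = { =, [, id }.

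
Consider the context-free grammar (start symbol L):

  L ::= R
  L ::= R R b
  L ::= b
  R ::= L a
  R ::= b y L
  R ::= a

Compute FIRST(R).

From R ::= L a: add FIRST(L) = { a, b }.
R ::= b y L contributes {b}.
R ::= a contributes {a}.
Union: FIRST(R) = { a, b }.

{ a, b }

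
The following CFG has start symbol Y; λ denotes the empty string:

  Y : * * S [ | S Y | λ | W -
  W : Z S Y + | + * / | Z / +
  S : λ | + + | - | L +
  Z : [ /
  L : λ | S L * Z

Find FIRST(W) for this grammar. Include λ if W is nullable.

{ +, [ }

From W : Z S Y +: add FIRST(Z) = { [ }.
W : + * / contributes {+}.
From W : Z / +: add FIRST(Z) = { [ }.
Union: FIRST(W) = { +, [ }.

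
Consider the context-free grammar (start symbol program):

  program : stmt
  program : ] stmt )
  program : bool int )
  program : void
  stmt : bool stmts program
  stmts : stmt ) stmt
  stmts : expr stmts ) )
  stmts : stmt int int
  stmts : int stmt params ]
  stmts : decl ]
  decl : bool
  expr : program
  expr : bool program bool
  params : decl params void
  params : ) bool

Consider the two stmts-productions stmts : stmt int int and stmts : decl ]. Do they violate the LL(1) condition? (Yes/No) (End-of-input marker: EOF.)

FIRST(stmt int int) = { bool } and FIRST(decl ]) = { bool }.
Both contain bool, so the two alternatives are not disjoint — LL(1) conflict.

Yes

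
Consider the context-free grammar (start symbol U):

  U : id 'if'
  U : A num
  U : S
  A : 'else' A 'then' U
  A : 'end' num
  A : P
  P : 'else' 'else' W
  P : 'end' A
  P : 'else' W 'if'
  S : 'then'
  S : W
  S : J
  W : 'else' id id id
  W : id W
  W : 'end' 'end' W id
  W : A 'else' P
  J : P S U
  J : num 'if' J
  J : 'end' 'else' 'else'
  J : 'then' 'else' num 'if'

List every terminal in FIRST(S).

S : 'then' contributes {'then'}.
From S : W: add FIRST(W) = { 'else', 'end', id }.
From S : J: add FIRST(J) = { 'else', 'end', 'then', num }.
Union: FIRST(S) = { 'else', 'end', 'then', id, num }.

{ 'else', 'end', 'then', id, num }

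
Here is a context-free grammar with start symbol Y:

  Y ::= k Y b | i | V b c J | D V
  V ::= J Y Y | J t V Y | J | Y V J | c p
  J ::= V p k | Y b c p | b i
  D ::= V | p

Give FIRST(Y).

Y ::= k Y b contributes {k}.
Y ::= i contributes {i}.
From Y ::= V b c J: add FIRST(V) = { b, c, i, k, p }.
From Y ::= D V: add FIRST(D) = { b, c, i, k, p }.
Union: FIRST(Y) = { b, c, i, k, p }.

{ b, c, i, k, p }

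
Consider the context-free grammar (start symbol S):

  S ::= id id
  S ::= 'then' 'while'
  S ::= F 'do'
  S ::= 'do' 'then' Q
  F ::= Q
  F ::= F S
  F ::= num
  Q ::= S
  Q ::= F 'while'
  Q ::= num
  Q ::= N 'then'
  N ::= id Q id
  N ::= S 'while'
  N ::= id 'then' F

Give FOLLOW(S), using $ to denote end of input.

{ $, 'do', 'then', 'while', id, num }

S is the start symbol, so $ ∈ FOLLOW(S).
In F ::= F S: S is at the end, add FOLLOW(F) = { 'do', 'then', 'while', id, num }.
In Q ::= S: S is at the end, add FOLLOW(Q) = { $, 'do', 'then', 'while', id, num }.
In N ::= S 'while': add FIRST('while') = { 'while' }.
Union: FOLLOW(S) = { $, 'do', 'then', 'while', id, num }.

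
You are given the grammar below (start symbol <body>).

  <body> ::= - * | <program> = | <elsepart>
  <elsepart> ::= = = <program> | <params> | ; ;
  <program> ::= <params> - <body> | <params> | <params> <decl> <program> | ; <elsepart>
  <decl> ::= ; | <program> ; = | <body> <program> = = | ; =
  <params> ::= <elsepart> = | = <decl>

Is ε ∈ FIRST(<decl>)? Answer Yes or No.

No

No nonterminal in this grammar is nullable.
No production of <decl> has an RHS whose symbols are all nullable, so <decl> is not nullable.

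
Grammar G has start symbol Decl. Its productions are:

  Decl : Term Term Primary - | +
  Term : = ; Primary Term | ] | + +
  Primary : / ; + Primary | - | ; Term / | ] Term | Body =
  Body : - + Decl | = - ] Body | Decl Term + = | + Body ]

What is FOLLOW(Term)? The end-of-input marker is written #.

In Decl : Term Term Primary -: add FIRST(Term Primary -) = { +, =, ] }.
In Decl : Term Term Primary -: add FIRST(Primary -) = { +, -, /, ;, =, ] }.
In Term : = ; Primary Term: Term is at the end, add FOLLOW(Term) = { +, -, /, ;, =, ] }.
In Primary : ; Term /: add FIRST(/) = { / }.
In Primary : ] Term: Term is at the end, add FOLLOW(Primary) = { +, -, =, ] }.
In Body : Decl Term + =: add FIRST(+ =) = { + }.
Union: FOLLOW(Term) = { +, -, /, ;, =, ] }.

{ +, -, /, ;, =, ] }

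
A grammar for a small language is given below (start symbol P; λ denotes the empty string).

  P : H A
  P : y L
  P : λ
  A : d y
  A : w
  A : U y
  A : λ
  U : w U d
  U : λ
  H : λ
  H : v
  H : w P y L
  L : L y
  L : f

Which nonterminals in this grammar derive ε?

{ A, H, P, U }

Directly nullable (have an λ-production): P, A, U, H.
No other nonterminal has a production whose RHS symbols are all nullable.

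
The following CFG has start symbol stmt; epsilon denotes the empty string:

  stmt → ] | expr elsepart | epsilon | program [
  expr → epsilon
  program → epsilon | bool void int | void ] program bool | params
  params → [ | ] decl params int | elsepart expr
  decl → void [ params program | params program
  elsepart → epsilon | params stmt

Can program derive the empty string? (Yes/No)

Yes

program has an epsilon-production, so program ⇒ epsilon.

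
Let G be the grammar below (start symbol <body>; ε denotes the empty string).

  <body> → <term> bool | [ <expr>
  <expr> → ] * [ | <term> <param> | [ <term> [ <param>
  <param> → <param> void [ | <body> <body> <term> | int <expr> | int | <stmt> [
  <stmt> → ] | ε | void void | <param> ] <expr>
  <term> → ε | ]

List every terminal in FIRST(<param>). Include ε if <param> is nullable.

From <param> → <param> void [: add FIRST(<param>) = { [, ], bool, int, void }.
From <param> → <body> <body> <term>: add FIRST(<body>) = { [, ], bool }.
<param> → int <expr> contributes {int}.
<param> → int contributes {int}.
From <param> → <stmt> [: <stmt> nullable, take FIRST(<stmt>) ∪ {[} = { [, ], bool, int, void }.
Union: FIRST(<param>) = { [, ], bool, int, void }.

{ [, ], bool, int, void }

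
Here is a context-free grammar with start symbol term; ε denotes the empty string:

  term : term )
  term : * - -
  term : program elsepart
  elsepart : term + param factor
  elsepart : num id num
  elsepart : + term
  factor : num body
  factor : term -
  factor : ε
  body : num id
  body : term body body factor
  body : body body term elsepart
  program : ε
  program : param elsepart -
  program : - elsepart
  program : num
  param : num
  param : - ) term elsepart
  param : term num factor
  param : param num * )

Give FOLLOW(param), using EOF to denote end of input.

{ EOF, ), *, +, -, num }

In elsepart : term + param factor: add FIRST(factor)\{ε} = { *, +, -, num }.
  Since factor is nullable, also add FOLLOW(elsepart) = { EOF, ), *, +, -, num }.
In program : param elsepart -: add FIRST(elsepart -) = { *, +, -, num }.
In param : param num * ): add FIRST(num * )) = { num }.
Union: FOLLOW(param) = { EOF, ), *, +, -, num }.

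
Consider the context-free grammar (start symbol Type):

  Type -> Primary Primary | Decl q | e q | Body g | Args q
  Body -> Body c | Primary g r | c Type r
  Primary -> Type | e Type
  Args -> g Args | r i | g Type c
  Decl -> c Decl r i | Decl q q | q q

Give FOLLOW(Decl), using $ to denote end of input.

{ q, r }

In Type -> Decl q: add FIRST(q) = { q }.
In Decl -> c Decl r i: add FIRST(r i) = { r }.
In Decl -> Decl q q: add FIRST(q q) = { q }.
Union: FOLLOW(Decl) = { q, r }.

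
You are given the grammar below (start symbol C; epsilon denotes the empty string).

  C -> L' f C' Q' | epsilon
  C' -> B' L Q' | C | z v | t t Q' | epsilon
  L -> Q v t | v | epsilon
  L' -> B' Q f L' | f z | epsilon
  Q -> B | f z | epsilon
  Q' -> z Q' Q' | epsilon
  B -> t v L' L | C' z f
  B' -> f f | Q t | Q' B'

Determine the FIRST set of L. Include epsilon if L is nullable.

{ f, t, v, z, epsilon }

From L -> Q v t: Q nullable, take FIRST(Q) ∪ {v} = { f, t, v, z }.
L -> v contributes {v}.
L -> epsilon contributes epsilon.
Union: FIRST(L) = { f, t, v, z, epsilon }.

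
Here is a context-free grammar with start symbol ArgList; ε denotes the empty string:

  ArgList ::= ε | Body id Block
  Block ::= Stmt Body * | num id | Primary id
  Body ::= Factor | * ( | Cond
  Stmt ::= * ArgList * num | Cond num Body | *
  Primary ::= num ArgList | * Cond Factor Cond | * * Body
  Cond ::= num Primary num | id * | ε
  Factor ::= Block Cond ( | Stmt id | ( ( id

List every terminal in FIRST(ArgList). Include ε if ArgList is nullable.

{ (, *, id, num, ε }

ArgList ::= ε contributes ε.
From ArgList ::= Body id Block: Body nullable, take FIRST(Body) ∪ {id} = { (, *, id, num }.
Union: FIRST(ArgList) = { (, *, id, num, ε }.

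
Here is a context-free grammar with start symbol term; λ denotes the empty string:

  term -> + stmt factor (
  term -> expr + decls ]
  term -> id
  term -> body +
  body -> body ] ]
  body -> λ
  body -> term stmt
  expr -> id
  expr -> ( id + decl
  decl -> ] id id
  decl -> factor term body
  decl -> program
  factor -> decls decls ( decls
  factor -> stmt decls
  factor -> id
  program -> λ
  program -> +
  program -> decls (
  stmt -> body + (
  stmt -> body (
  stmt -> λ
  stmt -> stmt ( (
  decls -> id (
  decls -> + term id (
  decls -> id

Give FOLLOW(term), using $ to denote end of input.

term is the start symbol, so $ ∈ FOLLOW(term).
In body -> term stmt: add FIRST(stmt)\{λ} = { (, +, ], id }.
  Since stmt is nullable, also add FOLLOW(body) = { (, +, ] }.
In decl -> factor term body: add FIRST(body)\{λ} = { (, +, ], id }.
  Since body is nullable, also add FOLLOW(decl) = { + }.
In decls -> + term id (: add FIRST(id () = { id }.
Union: FOLLOW(term) = { $, (, +, ], id }.

{ $, (, +, ], id }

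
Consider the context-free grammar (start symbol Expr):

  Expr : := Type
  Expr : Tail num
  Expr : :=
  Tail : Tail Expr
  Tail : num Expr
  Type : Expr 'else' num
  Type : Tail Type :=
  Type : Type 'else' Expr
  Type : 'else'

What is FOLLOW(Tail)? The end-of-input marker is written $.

In Expr : Tail num: add FIRST(num) = { num }.
In Tail : Tail Expr: add FIRST(Expr) = { :=, num }.
In Type : Tail Type :=: add FIRST(Type :=) = { 'else', :=, num }.
Union: FOLLOW(Tail) = { 'else', :=, num }.

{ 'else', :=, num }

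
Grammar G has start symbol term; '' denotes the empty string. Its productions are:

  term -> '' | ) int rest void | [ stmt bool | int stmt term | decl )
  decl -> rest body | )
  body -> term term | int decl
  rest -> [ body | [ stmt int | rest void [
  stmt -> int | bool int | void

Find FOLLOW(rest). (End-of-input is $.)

In term -> ) int rest void: add FIRST(void) = { void }.
In decl -> rest body: add FIRST(body)\{''} = { ), [, int }.
  Since body is nullable, also add FOLLOW(decl) = { ), [, int, void }.
In rest -> rest void [: add FIRST(void [) = { void }.
Union: FOLLOW(rest) = { ), [, int, void }.

{ ), [, int, void }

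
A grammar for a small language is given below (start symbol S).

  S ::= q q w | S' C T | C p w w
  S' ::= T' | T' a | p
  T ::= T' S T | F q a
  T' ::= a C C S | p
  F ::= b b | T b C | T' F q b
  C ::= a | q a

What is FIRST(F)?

F ::= b b contributes {b}.
From F ::= T b C: add FIRST(T) = { a, b, p }.
From F ::= T' F q b: add FIRST(T') = { a, p }.
Union: FIRST(F) = { a, b, p }.

{ a, b, p }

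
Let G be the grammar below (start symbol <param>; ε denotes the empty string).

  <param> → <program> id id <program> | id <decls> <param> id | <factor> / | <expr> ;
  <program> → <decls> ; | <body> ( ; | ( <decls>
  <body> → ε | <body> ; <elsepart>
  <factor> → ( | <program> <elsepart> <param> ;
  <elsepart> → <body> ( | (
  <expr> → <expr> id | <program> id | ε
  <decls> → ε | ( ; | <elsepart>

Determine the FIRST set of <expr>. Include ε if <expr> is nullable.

{ (, ;, id, ε }

From <expr> → <expr> id: <expr> nullable, take FIRST(<expr>) ∪ {id} = { (, ;, id }.
From <expr> → <program> id: add FIRST(<program>) = { (, ; }.
<expr> → ε contributes ε.
Union: FIRST(<expr>) = { (, ;, id, ε }.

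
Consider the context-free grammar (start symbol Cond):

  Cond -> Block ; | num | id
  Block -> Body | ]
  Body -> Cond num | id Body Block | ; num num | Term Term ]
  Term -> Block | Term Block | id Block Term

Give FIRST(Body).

{ ;, ], id, num }

From Body -> Cond num: add FIRST(Cond) = { ;, ], id, num }.
Body -> id Body Block contributes {id}.
Body -> ; num num contributes {;}.
From Body -> Term Term ]: add FIRST(Term) = { ;, ], id, num }.
Union: FIRST(Body) = { ;, ], id, num }.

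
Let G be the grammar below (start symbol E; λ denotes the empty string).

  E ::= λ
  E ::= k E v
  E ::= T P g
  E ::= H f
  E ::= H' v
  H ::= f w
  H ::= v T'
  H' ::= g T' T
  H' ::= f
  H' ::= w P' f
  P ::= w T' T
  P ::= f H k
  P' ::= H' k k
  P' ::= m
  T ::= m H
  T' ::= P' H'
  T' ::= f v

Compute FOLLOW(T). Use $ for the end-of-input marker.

In E ::= T P g: add FIRST(P g) = { f, w }.
In H' ::= g T' T: T is at the end, add FOLLOW(H') = { f, g, k, m, v, w }.
In P ::= w T' T: T is at the end, add FOLLOW(P) = { g }.
Union: FOLLOW(T) = { f, g, k, m, v, w }.

{ f, g, k, m, v, w }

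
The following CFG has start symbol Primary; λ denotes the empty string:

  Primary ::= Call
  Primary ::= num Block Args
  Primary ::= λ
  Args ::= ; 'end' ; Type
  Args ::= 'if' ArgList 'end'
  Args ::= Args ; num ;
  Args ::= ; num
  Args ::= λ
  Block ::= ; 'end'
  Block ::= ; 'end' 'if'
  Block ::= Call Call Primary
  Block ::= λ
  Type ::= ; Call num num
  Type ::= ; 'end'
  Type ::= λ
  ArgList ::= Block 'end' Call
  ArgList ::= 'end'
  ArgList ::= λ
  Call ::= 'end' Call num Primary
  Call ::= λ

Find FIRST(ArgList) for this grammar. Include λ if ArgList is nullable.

From ArgList ::= Block 'end' Call: Block nullable, take FIRST(Block) ∪ {'end'} = { 'end', ;, num }.
ArgList ::= 'end' contributes {'end'}.
ArgList ::= λ contributes λ.
Union: FIRST(ArgList) = { 'end', ;, num, λ }.

{ 'end', ;, num, λ }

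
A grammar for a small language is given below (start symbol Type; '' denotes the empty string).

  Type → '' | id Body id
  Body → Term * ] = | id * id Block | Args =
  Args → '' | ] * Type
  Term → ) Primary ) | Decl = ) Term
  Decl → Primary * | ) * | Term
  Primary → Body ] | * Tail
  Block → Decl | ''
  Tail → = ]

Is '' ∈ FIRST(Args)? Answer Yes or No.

Args has an ''-production, so Args ⇒ ''.

Yes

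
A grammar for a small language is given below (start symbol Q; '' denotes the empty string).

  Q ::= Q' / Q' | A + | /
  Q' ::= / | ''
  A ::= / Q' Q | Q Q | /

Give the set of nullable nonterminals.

Directly nullable (have an ''-production): Q'.
No other nonterminal has a production whose RHS symbols are all nullable.

{ Q' }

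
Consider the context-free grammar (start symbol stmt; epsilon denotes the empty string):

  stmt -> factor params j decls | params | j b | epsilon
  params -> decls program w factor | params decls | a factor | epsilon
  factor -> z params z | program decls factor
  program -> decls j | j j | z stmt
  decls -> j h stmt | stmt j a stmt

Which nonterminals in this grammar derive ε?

Directly nullable (have an epsilon-production): stmt, params.
No other nonterminal has a production whose RHS symbols are all nullable.

{ params, stmt }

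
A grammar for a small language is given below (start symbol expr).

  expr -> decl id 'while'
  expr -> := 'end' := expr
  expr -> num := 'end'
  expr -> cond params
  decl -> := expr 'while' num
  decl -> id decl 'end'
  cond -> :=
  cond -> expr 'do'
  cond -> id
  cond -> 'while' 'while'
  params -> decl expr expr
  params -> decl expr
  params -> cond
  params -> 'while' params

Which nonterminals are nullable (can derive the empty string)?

No nonterminal has an empty production or an RHS whose symbols are all nullable.

{ } (none)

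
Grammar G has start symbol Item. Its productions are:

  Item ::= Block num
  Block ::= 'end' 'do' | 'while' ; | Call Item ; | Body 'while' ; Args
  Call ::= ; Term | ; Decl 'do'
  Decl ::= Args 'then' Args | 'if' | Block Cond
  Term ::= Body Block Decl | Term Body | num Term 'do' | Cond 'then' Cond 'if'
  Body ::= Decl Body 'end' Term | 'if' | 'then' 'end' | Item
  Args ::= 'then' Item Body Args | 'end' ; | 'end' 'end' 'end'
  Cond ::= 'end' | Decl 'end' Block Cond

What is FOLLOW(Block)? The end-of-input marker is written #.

{ 'end', 'if', 'then', 'while', ;, num }

In Item ::= Block num: add FIRST(num) = { num }.
In Decl ::= Block Cond: add FIRST(Cond) = { 'end', 'if', 'then', 'while', ; }.
In Term ::= Body Block Decl: add FIRST(Decl) = { 'end', 'if', 'then', 'while', ; }.
In Cond ::= Decl 'end' Block Cond: add FIRST(Cond) = { 'end', 'if', 'then', 'while', ; }.
Union: FOLLOW(Block) = { 'end', 'if', 'then', 'while', ;, num }.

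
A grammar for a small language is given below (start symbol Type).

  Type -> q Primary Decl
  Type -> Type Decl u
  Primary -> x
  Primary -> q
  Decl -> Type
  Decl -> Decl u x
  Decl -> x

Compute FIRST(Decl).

From Decl -> Type: add FIRST(Type) = { q }.
From Decl -> Decl u x: add FIRST(Decl) = { q, x }.
Decl -> x contributes {x}.
Union: FIRST(Decl) = { q, x }.

{ q, x }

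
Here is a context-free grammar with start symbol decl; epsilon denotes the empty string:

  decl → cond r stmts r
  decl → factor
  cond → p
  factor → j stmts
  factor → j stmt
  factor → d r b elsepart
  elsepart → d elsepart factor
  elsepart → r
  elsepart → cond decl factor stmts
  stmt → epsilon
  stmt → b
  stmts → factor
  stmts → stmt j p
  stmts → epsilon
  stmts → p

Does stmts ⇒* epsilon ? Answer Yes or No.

Yes

stmts has an epsilon-production, so stmts ⇒ epsilon.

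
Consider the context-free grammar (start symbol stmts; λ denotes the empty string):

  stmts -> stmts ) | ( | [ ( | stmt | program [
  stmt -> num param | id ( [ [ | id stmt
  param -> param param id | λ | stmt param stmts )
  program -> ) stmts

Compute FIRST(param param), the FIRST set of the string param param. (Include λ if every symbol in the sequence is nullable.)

Add FIRST(param)\{λ} = { id, num }; param is nullable, continue.
Add FIRST(param)\{λ} = { id, num }; param is nullable, continue.
Every symbol is nullable, so include λ.

{ id, num, λ }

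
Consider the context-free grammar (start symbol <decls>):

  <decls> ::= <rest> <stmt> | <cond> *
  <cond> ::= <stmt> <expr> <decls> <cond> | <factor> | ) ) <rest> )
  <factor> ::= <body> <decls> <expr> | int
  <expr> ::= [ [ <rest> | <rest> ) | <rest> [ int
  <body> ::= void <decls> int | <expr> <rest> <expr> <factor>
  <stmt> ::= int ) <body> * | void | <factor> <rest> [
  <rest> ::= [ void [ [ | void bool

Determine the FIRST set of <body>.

<body> ::= void <decls> int contributes {void}.
From <body> ::= <expr> <rest> <expr> <factor>: add FIRST(<expr>) = { [, void }.
Union: FIRST(<body>) = { [, void }.

{ [, void }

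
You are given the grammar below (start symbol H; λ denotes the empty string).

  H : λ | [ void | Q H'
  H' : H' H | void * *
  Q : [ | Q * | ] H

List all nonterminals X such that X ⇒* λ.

{ H }

Directly nullable (have an λ-production): H.
No other nonterminal has a production whose RHS symbols are all nullable.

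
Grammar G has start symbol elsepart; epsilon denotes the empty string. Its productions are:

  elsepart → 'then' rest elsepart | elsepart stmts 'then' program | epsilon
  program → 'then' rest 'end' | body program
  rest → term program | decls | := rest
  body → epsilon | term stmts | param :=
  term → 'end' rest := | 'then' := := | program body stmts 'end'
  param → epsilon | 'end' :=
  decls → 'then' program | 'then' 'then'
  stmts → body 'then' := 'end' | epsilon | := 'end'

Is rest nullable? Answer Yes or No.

Nullable nonterminals: body, elsepart, param, stmts.
No production of rest has an RHS whose symbols are all nullable, so rest is not nullable.

No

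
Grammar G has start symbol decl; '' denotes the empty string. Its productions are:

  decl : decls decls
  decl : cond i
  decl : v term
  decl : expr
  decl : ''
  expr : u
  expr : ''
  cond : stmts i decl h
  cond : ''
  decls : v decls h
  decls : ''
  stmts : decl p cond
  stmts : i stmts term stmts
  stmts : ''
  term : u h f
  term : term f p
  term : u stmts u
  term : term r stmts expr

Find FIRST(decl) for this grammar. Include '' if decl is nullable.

From decl : decls decls: decls, decls nullable, take FIRST(decls) ∪ FIRST(decls) = { v }; also '' since the whole RHS is nullable.
From decl : cond i: cond nullable, take FIRST(cond) ∪ {i} = { i, p, u, v }.
decl : v term contributes {v}.
From decl : expr: add FIRST(expr) = { u, '' } (including '' since expr is nullable).
decl : '' contributes ''.
Union: FIRST(decl) = { i, p, u, v, '' }.

{ i, p, u, v, '' }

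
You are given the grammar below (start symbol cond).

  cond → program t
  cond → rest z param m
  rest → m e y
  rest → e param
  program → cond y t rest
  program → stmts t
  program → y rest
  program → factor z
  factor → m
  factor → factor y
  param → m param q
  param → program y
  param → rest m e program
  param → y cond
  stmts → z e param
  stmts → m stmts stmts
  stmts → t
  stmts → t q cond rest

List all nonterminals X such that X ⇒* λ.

No nonterminal has an empty production or an RHS whose symbols are all nullable.

{ } (none)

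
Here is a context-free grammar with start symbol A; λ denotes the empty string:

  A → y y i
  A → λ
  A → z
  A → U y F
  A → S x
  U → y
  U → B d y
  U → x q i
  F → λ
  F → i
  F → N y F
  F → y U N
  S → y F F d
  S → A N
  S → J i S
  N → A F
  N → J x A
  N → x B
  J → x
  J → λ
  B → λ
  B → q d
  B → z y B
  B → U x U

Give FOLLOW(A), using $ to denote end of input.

A is the start symbol, so $ ∈ FOLLOW(A).
In S → A N: add FIRST(N)\{λ} = { d, i, q, x, y, z }.
  Since N is nullable, also add FOLLOW(S) = { x }.
In N → A F: add FIRST(F)\{λ} = { d, i, q, x, y, z }.
  Since F is nullable, also add FOLLOW(N) = { $, d, i, q, x, y, z }.
In N → J x A: A is at the end, add FOLLOW(N) = { $, d, i, q, x, y, z }.
Union: FOLLOW(A) = { $, d, i, q, x, y, z }.

{ $, d, i, q, x, y, z }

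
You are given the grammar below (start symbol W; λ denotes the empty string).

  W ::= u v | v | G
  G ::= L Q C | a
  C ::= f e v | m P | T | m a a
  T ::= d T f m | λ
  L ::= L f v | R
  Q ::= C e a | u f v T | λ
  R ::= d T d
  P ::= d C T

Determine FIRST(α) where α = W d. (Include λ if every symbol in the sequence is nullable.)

Add FIRST(W) = { a, d, u, v }; W is not nullable, stop.

{ a, d, u, v }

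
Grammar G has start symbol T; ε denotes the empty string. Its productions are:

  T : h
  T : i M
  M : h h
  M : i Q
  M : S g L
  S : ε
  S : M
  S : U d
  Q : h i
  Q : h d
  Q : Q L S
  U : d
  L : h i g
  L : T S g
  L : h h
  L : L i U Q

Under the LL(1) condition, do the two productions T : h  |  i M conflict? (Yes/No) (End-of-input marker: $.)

No

FIRST(h) = { h } and FIRST(i M) = { i }.
The FIRST sets are disjoint and neither alternative is nullable — no conflict.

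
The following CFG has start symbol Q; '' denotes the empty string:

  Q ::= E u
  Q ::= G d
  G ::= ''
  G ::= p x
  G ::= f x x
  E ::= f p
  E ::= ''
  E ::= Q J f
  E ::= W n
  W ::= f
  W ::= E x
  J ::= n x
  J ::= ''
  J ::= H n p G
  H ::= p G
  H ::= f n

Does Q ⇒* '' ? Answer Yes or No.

Nullable nonterminals: E, G, J.
No production of Q has an RHS whose symbols are all nullable, so Q is not nullable.

No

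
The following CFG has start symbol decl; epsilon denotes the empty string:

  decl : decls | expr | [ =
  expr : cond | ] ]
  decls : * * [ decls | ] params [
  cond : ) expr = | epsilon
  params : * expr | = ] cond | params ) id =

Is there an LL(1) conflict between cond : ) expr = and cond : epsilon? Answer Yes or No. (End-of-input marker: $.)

FIRST() expr =) = { ) } and FIRST(epsilon) = { epsilon }.
The second alternative is nullable and FOLLOW(cond) = { $, ), =, [ } shares ) with FIRST of the first — conflict.

Yes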